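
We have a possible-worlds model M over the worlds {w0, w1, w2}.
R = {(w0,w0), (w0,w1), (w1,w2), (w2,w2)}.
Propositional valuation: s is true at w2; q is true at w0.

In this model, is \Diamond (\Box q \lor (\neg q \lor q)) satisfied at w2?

Yes

Recall that \Box ψ holds at a world iff ψ holds at every accessible world, and \Diamond ψ holds iff ψ holds at some accessible world.
At w2: \Diamond (\Box q \lor (\neg q \lor q)) requires \Box q \lor (\neg q \lor q) at some successor in {w2}.
  \Box q \lor (\neg q \lor q) holds at w2, so \Diamond (\Box q \lor (\neg q \lor q)) is true at w2.
    At w2: \Box q is false, \neg q \lor q is true, so \Box q \lor (\neg q \lor q) is true.
      At w2: \Box q requires q at every successor {w2}.
        q fails at w2, so \Box q is false at w2.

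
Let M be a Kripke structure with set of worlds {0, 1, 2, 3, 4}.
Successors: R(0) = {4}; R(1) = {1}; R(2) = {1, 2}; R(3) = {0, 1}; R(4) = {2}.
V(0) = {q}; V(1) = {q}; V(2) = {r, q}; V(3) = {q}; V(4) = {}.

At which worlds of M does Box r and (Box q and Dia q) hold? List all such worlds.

Recall that Box ψ holds at a world iff ψ holds at every accessible world, and Dia ψ holds iff ψ holds at some accessible world.
Let φ = Box r and (Box q and Dia q). Evaluate φ at each world:
  0 (successors {4}): φ is false.
  1 (successors {1}): φ is false.
  2 (successors {1, 2}): φ is false.
  3 (successors {0, 1}): φ is false.
  4 (successors {2}): φ is true.
For instance, at 3:
  At 3: Box r is false, Box q and Dia q is true, so Box r and (Box q and Dia q) is false.
    At 3: Box r requires r at every successor {0, 1}.
      r fails at 0, so Box r is false at 3.
    At 3: Box q is true, Dia q is true, so Box q and Dia q is true.
      At 3: Box q requires q at every successor {0, 1}.
        At 0: q is true.
        At 1: q is true.
      So Box q is true at 3.
      At 3: Dia q requires q at some successor in {0, 1}.
        q holds at 0, so Dia q is true at 3.
Satisfying worlds: {4}

4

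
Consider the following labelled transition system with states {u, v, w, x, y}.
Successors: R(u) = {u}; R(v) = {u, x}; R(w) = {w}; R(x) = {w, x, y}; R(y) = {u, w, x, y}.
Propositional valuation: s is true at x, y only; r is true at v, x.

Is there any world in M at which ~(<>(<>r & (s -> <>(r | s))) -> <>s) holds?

No

Let φ = ~(<>(<>r & (s -> <>(r | s))) -> <>s). Evaluate φ at each world:
  u (successors {u}): φ is false.
  v (successors {u, x}): φ is false.
  w (successors {w}): φ is false.
  x (successors {w, x, y}): φ is false.
  y (successors {u, w, x, y}): φ is false.
For instance, at w:
  At w: <>(<>r & (s -> <>(r | s))) -> <>s is true, so ~(<>(<>r & (s -> <>(r | s))) -> <>s) is false.
    At w: <>(<>r & (s -> <>(r | s))) is false, <>s is false, so <>(<>r & (s -> <>(r | s))) -> <>s is true.
      At w: <>(<>r & (s -> <>(r | s))) requires <>r & (s -> <>(r | s)) at some successor in {w}.
        At w: <>r & (s -> <>(r | s)) is false.
      So <>(<>r & (s -> <>(r | s))) is false at w.
      At w: <>s requires s at some successor in {w}.
        At w: s is false.
      So <>s is false at w.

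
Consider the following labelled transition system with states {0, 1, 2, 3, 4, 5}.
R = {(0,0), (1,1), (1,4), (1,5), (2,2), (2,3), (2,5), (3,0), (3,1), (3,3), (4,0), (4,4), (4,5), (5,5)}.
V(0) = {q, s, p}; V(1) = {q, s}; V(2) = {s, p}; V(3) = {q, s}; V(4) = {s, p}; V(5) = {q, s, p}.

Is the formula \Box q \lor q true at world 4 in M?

At 4: \Box q is false, q is false, so \Box q \lor q is false.
  At 4: \Box q requires q at every successor {0, 4, 5}.
    q fails at 4, so \Box q is false at 4.

No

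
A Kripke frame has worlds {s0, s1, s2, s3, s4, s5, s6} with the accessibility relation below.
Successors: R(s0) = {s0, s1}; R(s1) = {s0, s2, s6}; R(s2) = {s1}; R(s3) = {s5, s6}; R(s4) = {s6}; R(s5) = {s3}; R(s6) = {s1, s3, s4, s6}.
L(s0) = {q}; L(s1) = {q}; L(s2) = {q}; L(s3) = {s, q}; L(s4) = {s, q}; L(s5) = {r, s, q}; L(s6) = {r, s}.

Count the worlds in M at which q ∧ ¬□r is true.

Let φ = q ∧ ¬□r. Evaluate φ at each world:
  s0 (successors {s0, s1}): φ is true.
  s1 (successors {s0, s2, s6}): φ is true.
  s2 (successors {s1}): φ is true.
  s3 (successors {s5, s6}): φ is false.
  s4 (successors {s6}): φ is false.
  s5 (successors {s3}): φ is true.
  s6 (successors {s1, s3, s4, s6}): φ is false.
For instance, at s1:
  At s1: q is true, ¬□r is true, so q ∧ ¬□r is true.
    At s1: □r is false, so ¬□r is true.
      At s1: □r requires r at every successor {s0, s2, s6}.
        r fails at s0, so □r is false at s1.
Satisfying worlds: {s0, s1, s2, s5}

4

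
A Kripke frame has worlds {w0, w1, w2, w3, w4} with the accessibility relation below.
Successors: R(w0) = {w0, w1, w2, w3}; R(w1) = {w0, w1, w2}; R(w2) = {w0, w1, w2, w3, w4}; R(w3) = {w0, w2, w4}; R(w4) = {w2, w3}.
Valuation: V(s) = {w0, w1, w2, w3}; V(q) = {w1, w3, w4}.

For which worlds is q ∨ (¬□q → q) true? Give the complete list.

Let φ = q ∨ (¬□q → q). Evaluate φ at each world:
  w0 (successors {w0, w1, w2, w3}): φ is false.
  w1 (successors {w0, w1, w2}): φ is true.
  w2 (successors {w0, w1, w2, w3, w4}): φ is false.
  w3 (successors {w0, w2, w4}): φ is true.
  w4 (successors {w2, w3}): φ is true.
For instance, at w4:
  At w4: q is true, ¬□q → q is true, so q ∨ (¬□q → q) is true.
    At w4: ¬□q is true, q is true, so ¬□q → q is true.
      At w4: □q is false, so ¬□q is true.
Satisfying worlds: {w1, w3, w4}

w1, w3, w4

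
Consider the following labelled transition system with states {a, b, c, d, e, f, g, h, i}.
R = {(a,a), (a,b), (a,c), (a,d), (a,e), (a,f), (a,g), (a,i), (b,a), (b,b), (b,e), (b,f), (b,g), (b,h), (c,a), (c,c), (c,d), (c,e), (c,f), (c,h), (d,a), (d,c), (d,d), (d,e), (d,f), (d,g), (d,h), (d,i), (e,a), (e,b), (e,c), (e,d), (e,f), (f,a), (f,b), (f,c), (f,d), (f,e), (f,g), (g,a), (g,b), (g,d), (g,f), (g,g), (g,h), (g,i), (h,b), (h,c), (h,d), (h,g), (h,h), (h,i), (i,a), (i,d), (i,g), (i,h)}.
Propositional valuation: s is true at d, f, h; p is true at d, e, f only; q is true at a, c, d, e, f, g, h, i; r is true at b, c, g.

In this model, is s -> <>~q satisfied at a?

Yes

At a: s is false, <>~q is true, so s -> <>~q is true.
  At a: <>~q requires ~q at some successor in {a, b, c, d, e, f, g, i}.
    ~q holds at b, so <>~q is true at a.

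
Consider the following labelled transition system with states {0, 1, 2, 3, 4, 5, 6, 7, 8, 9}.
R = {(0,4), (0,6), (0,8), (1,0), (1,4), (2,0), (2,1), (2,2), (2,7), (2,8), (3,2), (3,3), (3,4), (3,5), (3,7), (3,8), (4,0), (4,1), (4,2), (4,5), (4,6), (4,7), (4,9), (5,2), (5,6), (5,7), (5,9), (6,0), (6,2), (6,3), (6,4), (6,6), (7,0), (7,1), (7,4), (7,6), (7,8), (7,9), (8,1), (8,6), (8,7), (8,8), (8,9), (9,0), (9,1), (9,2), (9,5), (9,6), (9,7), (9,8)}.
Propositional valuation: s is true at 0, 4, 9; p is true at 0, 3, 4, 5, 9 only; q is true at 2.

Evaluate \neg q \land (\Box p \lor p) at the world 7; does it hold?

At 7: \neg q is true, \Box p \lor p is false, so \neg q \land (\Box p \lor p) is false.
  At 7: \Box p is false, p is false, so \Box p \lor p is false.
    At 7: \Box p requires p at every successor {0, 1, 4, 6, 8, 9}.
      p fails at 1, so \Box p is false at 7.

No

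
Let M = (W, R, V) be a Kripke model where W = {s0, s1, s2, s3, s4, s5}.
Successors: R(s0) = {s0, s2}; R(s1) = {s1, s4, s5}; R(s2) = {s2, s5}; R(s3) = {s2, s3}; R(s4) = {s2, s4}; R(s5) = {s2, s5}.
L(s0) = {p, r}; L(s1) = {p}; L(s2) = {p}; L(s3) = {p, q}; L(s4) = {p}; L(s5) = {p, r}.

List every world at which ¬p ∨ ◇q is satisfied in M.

s3

Recall that ◇ψ holds at a world iff ψ holds at some accessible world.
Let φ = ¬p ∨ ◇q. Evaluate φ at each world:
  s0 (successors {s0, s2}): φ is false.
  s1 (successors {s1, s4, s5}): φ is false.
  s2 (successors {s2, s5}): φ is false.
  s3 (successors {s2, s3}): φ is true.
  s4 (successors {s2, s4}): φ is false.
  s5 (successors {s2, s5}): φ is false.
For instance, at s2:
  At s2: ¬p is false, ◇q is false, so ¬p ∨ ◇q is false.
    At s2: ◇q requires q at some successor in {s2, s5}.
      At s2: q is false.
      At s5: q is false.
    So ◇q is false at s2.
Satisfying worlds: {s3}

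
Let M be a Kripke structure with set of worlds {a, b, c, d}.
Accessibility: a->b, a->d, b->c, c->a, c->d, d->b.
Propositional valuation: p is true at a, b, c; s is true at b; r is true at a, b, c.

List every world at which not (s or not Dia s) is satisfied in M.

Let φ = not (s or not Dia s). Evaluate φ at each world:
  a (successors {b, d}): φ is true.
  b (successors {c}): φ is false.
  c (successors {a, d}): φ is false.
  d (successors {b}): φ is true.
For instance, at c:
  At c: s or not Dia s is true, so not (s or not Dia s) is false.
    At c: s is false, not Dia s is true, so s or not Dia s is true.
      At c: Dia s is false, so not Dia s is true.
Satisfying worlds: {a, d}

a, d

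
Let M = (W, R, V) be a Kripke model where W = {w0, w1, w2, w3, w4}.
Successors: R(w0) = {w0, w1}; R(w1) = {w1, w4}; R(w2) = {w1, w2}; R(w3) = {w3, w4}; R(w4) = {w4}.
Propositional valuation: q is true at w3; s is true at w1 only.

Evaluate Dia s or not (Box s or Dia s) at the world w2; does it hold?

At w2: Dia s is true, not (Box s or Dia s) is false, so Dia s or not (Box s or Dia s) is true.
  At w2: Dia s requires s at some successor in {w1, w2}.
    s holds at w1, so Dia s is true at w2.
  At w2: Box s or Dia s is true, so not (Box s or Dia s) is false.
    At w2: Box s is false, Dia s is true, so Box s or Dia s is true.
      At w2: Box s requires s at every successor {w1, w2}.
        s fails at w2, so Box s is false at w2.
      At w2: Dia s requires s at some successor in {w1, w2}.
        s holds at w1, so Dia s is true at w2.

Yes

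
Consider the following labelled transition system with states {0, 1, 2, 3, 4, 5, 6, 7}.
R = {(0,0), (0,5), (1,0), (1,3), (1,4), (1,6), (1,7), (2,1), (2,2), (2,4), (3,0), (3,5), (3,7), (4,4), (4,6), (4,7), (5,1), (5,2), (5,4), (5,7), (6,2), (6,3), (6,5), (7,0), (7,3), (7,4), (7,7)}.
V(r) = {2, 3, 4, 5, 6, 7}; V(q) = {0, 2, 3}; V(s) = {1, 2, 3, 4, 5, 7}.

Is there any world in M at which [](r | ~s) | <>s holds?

Recall that []ψ holds at a world iff ψ holds at every accessible world, and <>ψ holds iff ψ holds at some accessible world.
Let φ = [](r | ~s) | <>s. Evaluate φ at each world:
  0 (successors {0, 5}): φ is true.
  1 (successors {0, 3, 4, 6, 7}): φ is true.
  2 (successors {1, 2, 4}): φ is true.
  3 (successors {0, 5, 7}): φ is true.
  4 (successors {4, 6, 7}): φ is true.
  5 (successors {1, 2, 4, 7}): φ is true.
  6 (successors {2, 3, 5}): φ is true.
  7 (successors {0, 3, 4, 7}): φ is true.
Detail at 0 (witness):
  At 0: [](r | ~s) is true, <>s is true, so [](r | ~s) | <>s is true.
    At 0: [](r | ~s) requires r | ~s at every successor {0, 5}.
      At 0: r | ~s is true.
      At 5: r | ~s is true.
    So [](r | ~s) is true at 0.
    At 0: <>s requires s at some successor in {0, 5}.
      s holds at 5, so <>s is true at 0.

Yes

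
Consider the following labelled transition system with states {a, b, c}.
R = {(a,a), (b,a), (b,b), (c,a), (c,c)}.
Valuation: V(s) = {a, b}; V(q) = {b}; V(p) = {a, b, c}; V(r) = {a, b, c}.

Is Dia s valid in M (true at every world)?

Yes

Recall that Dia ψ holds at a world iff ψ holds at some accessible world.
Let φ = Dia s. Evaluate φ at each world:
  a (successors {a}): φ is true.
  b (successors {a, b}): φ is true.
  c (successors {a, c}): φ is true.
For instance, at c:
  At c: Dia s requires s at some successor in {a, c}.
    s holds at a, so Dia s is true at c.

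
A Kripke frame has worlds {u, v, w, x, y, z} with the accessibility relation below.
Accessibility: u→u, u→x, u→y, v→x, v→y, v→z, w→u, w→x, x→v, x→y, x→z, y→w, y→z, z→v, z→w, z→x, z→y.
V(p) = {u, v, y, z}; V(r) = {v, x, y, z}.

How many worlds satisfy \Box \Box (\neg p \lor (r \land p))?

Recall that \Box ψ holds at a world iff ψ holds at every accessible world, and \Diamond ψ holds iff ψ holds at some accessible world.
Let φ = \Box \Box (\neg p \lor (r \land p)). Evaluate φ at each world:
  u (successors {u, x, y}): φ is false.
  v (successors {x, y, z}): φ is true.
  w (successors {u, x}): φ is false.
  x (successors {v, y, z}): φ is true.
  y (successors {w, z}): φ is false.
  z (successors {v, w, x, y}): φ is false.
For instance, at y:
  At y: \Box \Box (\neg p \lor (r \land p)) requires \Box (\neg p \lor (r \land p)) at every successor {w, z}.
    \Box (\neg p \lor (r \land p)) fails at w, so \Box \Box (\neg p \lor (r \land p)) is false at y.
      At w: \Box (\neg p \lor (r \land p)) requires \neg p \lor (r \land p) at every successor {u, x}.
        \neg p \lor (r \land p) fails at u, so \Box (\neg p \lor (r \land p)) is false at w.
Satisfying worlds: {v, x}

2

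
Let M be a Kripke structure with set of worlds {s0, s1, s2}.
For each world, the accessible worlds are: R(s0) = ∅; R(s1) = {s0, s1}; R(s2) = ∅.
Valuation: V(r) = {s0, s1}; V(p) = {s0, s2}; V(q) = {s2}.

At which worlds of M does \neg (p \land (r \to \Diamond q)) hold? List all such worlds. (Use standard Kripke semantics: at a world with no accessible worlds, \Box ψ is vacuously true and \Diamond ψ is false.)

Let φ = \neg (p \land (r \to \Diamond q)). Evaluate φ at each world:
  s0 (successors ∅): φ is true.
  s1 (successors {s0, s1}): φ is true.
  s2 (successors ∅): φ is false.
For instance, at s1:
  At s1: p \land (r \to \Diamond q) is false, so \neg (p \land (r \to \Diamond q)) is true.
    At s1: p is false, r \to \Diamond q is false, so p \land (r \to \Diamond q) is false.
      At s1: r is true, \Diamond q is false, so r \to \Diamond q is false.
Satisfying worlds: {s0, s1}

s0, s1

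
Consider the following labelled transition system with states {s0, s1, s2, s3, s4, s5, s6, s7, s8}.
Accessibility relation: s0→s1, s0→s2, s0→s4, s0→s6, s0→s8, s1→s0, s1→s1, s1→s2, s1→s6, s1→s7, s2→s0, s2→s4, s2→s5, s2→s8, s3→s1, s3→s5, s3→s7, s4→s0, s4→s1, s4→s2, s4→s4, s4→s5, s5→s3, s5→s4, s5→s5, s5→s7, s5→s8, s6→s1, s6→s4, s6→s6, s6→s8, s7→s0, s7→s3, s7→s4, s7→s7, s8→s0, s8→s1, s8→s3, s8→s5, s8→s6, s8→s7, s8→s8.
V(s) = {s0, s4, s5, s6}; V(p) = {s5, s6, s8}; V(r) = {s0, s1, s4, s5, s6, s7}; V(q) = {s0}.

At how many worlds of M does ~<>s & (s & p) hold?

0

Recall that <>ψ holds at a world iff ψ holds at some accessible world.
Let φ = ~<>s & (s & p). Evaluate φ at each world:
  s0 (successors {s1, s2, s4, s6, s8}): φ is false.
  s1 (successors {s0, s1, s2, s6, s7}): φ is false.
  s2 (successors {s0, s4, s5, s8}): φ is false.
  s3 (successors {s1, s5, s7}): φ is false.
  s4 (successors {s0, s1, s2, s4, s5}): φ is false.
  s5 (successors {s3, s4, s5, s7, s8}): φ is false.
  s6 (successors {s1, s4, s6, s8}): φ is false.
  s7 (successors {s0, s3, s4, s7}): φ is false.
  s8 (successors {s0, s1, s3, s5, s6, s7, s8}): φ is false.
For instance, at s3:
  At s3: ~<>s is false, s & p is false, so ~<>s & (s & p) is false.
    At s3: <>s is true, so ~<>s is false.
      At s3: <>s requires s at some successor in {s1, s5, s7}.
        s holds at s5, so <>s is true at s3.
Satisfying worlds: none.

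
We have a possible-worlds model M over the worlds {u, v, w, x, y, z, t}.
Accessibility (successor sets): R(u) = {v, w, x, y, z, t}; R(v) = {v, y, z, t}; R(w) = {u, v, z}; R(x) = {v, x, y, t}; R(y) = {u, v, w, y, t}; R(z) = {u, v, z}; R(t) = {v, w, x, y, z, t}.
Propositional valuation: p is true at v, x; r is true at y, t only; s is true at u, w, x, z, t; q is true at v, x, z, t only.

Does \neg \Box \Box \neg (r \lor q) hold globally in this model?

Let φ = \neg \Box \Box \neg (r \lor q). Evaluate φ at each world:
  u (successors {v, w, x, y, z, t}): φ is true.
  v (successors {v, y, z, t}): φ is true.
  w (successors {u, v, z}): φ is true.
  x (successors {v, x, y, t}): φ is true.
  y (successors {u, v, w, y, t}): φ is true.
  z (successors {u, v, z}): φ is true.
  t (successors {v, w, x, y, z, t}): φ is true.
For instance, at u:
  At u: \Box \Box \neg (r \lor q) is false, so \neg \Box \Box \neg (r \lor q) is true.
    At u: \Box \Box \neg (r \lor q) requires \Box \neg (r \lor q) at every successor {v, w, x, y, z, t}.
      \Box \neg (r \lor q) fails at v, so \Box \Box \neg (r \lor q) is false at u.

Yes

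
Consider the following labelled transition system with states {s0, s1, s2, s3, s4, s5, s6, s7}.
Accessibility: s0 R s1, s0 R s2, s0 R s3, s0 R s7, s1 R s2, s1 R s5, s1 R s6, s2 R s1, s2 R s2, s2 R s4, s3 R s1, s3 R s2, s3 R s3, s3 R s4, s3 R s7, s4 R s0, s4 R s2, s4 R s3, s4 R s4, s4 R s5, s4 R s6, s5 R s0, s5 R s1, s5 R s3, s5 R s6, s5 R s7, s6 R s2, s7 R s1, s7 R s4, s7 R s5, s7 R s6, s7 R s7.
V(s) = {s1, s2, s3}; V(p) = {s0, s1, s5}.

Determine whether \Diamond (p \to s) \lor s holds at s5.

At s5: \Diamond (p \to s) is true, s is false, so \Diamond (p \to s) \lor s is true.
  At s5: \Diamond (p \to s) requires p \to s at some successor in {s0, s1, s3, s6, s7}.
    p \to s holds at s1, so \Diamond (p \to s) is true at s5.

Yes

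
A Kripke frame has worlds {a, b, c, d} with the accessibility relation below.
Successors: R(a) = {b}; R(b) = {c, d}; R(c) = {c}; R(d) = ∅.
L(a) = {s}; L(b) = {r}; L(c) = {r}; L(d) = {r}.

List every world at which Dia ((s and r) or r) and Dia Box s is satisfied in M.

b

Let φ = Dia ((s and r) or r) and Dia Box s. Evaluate φ at each world:
  a (successors {b}): φ is false.
  b (successors {c, d}): φ is true.
  c (successors {c}): φ is false.
  d (successors ∅): φ is false.
For instance, at a:
  At a: Dia ((s and r) or r) is true, Dia Box s is false, so Dia ((s and r) or r) and Dia Box s is false.
    At a: Dia ((s and r) or r) requires (s and r) or r at some successor in {b}.
      (s and r) or r holds at b, so Dia ((s and r) or r) is true at a.
    At a: Dia Box s requires Box s at some successor in {b}.
      At b: Box s is false.
    So Dia Box s is false at a.
Satisfying worlds: {b}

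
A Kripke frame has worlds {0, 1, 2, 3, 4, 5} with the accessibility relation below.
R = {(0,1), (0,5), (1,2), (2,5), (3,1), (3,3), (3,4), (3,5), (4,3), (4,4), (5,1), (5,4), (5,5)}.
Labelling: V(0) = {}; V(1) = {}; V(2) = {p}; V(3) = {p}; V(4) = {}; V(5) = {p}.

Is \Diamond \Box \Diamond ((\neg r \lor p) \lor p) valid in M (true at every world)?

Let φ = \Diamond \Box \Diamond ((\neg r \lor p) \lor p). Evaluate φ at each world:
  0 (successors {1, 5}): φ is true.
  1 (successors {2}): φ is true.
  2 (successors {5}): φ is true.
  3 (successors {1, 3, 4, 5}): φ is true.
  4 (successors {3, 4}): φ is true.
  5 (successors {1, 4, 5}): φ is true.
For instance, at 1:
  At 1: \Diamond \Box \Diamond ((\neg r \lor p) \lor p) requires \Box \Diamond ((\neg r \lor p) \lor p) at some successor in {2}.
    \Box \Diamond ((\neg r \lor p) \lor p) holds at 2, so \Diamond \Box \Diamond ((\neg r \lor p) \lor p) is true at 1.
      At 2: \Box \Diamond ((\neg r \lor p) \lor p) requires \Diamond ((\neg r \lor p) \lor p) at every successor {5}.
        At 5: \Diamond ((\neg r \lor p) \lor p) is true.
      So \Box \Diamond ((\neg r \lor p) \lor p) is true at 2.

Yes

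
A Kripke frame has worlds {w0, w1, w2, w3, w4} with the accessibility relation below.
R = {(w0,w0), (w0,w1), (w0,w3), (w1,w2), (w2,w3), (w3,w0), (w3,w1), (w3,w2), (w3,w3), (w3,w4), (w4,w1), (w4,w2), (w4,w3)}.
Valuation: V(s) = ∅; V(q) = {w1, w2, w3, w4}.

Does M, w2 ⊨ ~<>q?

At w2: <>q is true, so ~<>q is false.
  At w2: <>q requires q at some successor in {w3}.
    q holds at w3, so <>q is true at w2.

No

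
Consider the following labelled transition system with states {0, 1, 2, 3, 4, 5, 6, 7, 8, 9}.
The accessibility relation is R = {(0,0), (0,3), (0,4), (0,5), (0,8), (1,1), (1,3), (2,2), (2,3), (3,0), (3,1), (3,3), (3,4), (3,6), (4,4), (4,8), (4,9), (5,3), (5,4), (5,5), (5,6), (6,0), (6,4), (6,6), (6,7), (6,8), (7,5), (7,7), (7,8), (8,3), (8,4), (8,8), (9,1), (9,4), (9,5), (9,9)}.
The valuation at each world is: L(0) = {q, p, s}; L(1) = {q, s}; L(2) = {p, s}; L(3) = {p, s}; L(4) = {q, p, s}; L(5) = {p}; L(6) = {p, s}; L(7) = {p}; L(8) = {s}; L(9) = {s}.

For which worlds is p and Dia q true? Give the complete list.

0, 3, 4, 5, 6

Let φ = p and Dia q. Evaluate φ at each world:
  0 (successors {0, 3, 4, 5, 8}): φ is true.
  1 (successors {1, 3}): φ is false.
  2 (successors {2, 3}): φ is false.
  3 (successors {0, 1, 3, 4, 6}): φ is true.
  4 (successors {4, 8, 9}): φ is true.
  5 (successors {3, 4, 5, 6}): φ is true.
  6 (successors {0, 4, 6, 7, 8}): φ is true.
  7 (successors {5, 7, 8}): φ is false.
  8 (successors {3, 4, 8}): φ is false.
  9 (successors {1, 4, 5, 9}): φ is false.
For instance, at 6:
  At 6: p is true, Dia q is true, so p and Dia q is true.
    At 6: Dia q requires q at some successor in {0, 4, 6, 7, 8}.
      q holds at 0, so Dia q is true at 6.
Satisfying worlds: {0, 3, 4, 5, 6}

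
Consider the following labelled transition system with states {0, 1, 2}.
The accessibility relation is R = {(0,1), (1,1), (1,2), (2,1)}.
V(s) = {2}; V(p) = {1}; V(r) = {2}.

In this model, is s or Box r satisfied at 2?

Yes

Recall that Box ψ holds at a world iff ψ holds at every accessible world, and Dia ψ holds iff ψ holds at some accessible world.
At 2: s is true, Box r is false, so s or Box r is true.
  At 2: Box r requires r at every successor {1}.
    r fails at 1, so Box r is false at 2.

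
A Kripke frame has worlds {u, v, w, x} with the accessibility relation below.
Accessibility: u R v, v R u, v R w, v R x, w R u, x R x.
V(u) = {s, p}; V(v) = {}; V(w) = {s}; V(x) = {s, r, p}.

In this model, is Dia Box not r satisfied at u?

At u: Dia Box not r requires Box not r at some successor in {v}.
  At v: Box not r is false.
So Dia Box not r is false at u.

No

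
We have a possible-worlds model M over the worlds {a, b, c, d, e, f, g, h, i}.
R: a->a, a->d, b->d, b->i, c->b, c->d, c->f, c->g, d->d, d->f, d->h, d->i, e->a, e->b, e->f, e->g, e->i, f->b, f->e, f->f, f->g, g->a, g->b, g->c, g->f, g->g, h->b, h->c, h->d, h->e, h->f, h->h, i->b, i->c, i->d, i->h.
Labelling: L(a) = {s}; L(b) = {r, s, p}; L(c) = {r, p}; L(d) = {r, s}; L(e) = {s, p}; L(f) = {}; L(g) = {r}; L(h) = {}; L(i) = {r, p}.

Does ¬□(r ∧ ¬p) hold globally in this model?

Let φ = ¬□(r ∧ ¬p). Evaluate φ at each world:
  a (successors {a, d}): φ is true.
  b (successors {d, i}): φ is true.
  c (successors {b, d, f, g}): φ is true.
  d (successors {d, f, h, i}): φ is true.
  e (successors {a, b, f, g, i}): φ is true.
  f (successors {b, e, f, g}): φ is true.
  g (successors {a, b, c, f, g}): φ is true.
  h (successors {b, c, d, e, f, h}): φ is true.
  i (successors {b, c, d, h}): φ is true.
For instance, at e:
  At e: □(r ∧ ¬p) is false, so ¬□(r ∧ ¬p) is true.
    At e: □(r ∧ ¬p) requires r ∧ ¬p at every successor {a, b, f, g, i}.
      r ∧ ¬p fails at a, so □(r ∧ ¬p) is false at e.

Yes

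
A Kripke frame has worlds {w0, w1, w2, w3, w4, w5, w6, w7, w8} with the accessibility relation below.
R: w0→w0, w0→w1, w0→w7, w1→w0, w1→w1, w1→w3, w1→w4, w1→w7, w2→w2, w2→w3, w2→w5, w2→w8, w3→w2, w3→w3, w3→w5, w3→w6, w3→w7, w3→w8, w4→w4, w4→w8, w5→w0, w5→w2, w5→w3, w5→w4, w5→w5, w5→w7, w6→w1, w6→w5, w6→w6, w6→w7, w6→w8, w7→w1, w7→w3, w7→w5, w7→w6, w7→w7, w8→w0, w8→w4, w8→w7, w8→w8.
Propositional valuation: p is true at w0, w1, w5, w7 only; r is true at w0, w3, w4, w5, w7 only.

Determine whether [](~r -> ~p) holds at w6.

No

At w6: [](~r -> ~p) requires ~r -> ~p at every successor {w1, w5, w6, w7, w8}.
  ~r -> ~p fails at w1, so [](~r -> ~p) is false at w6.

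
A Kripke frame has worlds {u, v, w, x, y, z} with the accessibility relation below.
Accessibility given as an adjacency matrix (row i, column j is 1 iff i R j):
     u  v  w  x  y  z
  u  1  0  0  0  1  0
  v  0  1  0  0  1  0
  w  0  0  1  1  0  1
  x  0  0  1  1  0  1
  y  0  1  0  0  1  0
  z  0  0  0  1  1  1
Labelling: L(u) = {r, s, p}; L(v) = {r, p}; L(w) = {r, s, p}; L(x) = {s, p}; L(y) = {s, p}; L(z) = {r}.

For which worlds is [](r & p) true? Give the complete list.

Let φ = [](r & p). Evaluate φ at each world:
  u (successors {u, y}): φ is false.
  v (successors {v, y}): φ is false.
  w (successors {w, x, z}): φ is false.
  x (successors {w, x, z}): φ is false.
  y (successors {v, y}): φ is false.
  z (successors {x, y, z}): φ is false.
For instance, at w:
  At w: [](r & p) requires r & p at every successor {w, x, z}.
    r & p fails at x, so [](r & p) is false at w.
Satisfying worlds: none.

none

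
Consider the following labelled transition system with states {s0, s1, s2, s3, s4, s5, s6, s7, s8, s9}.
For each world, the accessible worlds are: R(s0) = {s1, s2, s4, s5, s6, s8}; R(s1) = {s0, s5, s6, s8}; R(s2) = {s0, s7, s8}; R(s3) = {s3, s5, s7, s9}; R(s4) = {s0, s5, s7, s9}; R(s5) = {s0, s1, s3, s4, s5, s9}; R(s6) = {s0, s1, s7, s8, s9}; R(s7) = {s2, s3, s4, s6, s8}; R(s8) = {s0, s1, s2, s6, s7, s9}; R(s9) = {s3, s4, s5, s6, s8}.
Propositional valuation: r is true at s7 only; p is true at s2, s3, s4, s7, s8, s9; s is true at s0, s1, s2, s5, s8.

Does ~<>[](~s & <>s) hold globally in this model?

Yes

Let φ = ~<>[](~s & <>s). Evaluate φ at each world:
  s0 (successors {s1, s2, s4, s5, s6, s8}): φ is true.
  s1 (successors {s0, s5, s6, s8}): φ is true.
  s2 (successors {s0, s7, s8}): φ is true.
  s3 (successors {s3, s5, s7, s9}): φ is true.
  s4 (successors {s0, s5, s7, s9}): φ is true.
  s5 (successors {s0, s1, s3, s4, s5, s9}): φ is true.
  s6 (successors {s0, s1, s7, s8, s9}): φ is true.
  s7 (successors {s2, s3, s4, s6, s8}): φ is true.
  s8 (successors {s0, s1, s2, s6, s7, s9}): φ is true.
  s9 (successors {s3, s4, s5, s6, s8}): φ is true.
For instance, at s0:
  At s0: <>[](~s & <>s) is false, so ~<>[](~s & <>s) is true.
    At s0: <>[](~s & <>s) requires [](~s & <>s) at some successor in {s1, s2, s4, s5, s6, s8}.
      At s1: [](~s & <>s) is false.
      At s2: [](~s & <>s) is false.
      At s4: [](~s & <>s) is false.
      At s5: [](~s & <>s) is false.
      At s6: [](~s & <>s) is false.
      At s8: [](~s & <>s) is false.
    So <>[](~s & <>s) is false at s0.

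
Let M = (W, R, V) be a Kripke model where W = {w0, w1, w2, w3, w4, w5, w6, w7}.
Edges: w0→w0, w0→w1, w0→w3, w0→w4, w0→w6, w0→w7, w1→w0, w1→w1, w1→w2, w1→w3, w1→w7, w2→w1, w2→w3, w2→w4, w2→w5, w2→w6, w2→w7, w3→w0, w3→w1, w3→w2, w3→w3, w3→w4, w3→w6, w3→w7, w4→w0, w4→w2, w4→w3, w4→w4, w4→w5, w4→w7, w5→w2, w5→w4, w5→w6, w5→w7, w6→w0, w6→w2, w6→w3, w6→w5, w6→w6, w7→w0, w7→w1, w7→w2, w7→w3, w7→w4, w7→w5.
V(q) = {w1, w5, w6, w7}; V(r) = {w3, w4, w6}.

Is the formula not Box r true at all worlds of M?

Let φ = not Box r. Evaluate φ at each world:
  w0 (successors {w0, w1, w3, w4, w6, w7}): φ is true.
  w1 (successors {w0, w1, w2, w3, w7}): φ is true.
  w2 (successors {w1, w3, w4, w5, w6, w7}): φ is true.
  w3 (successors {w0, w1, w2, w3, w4, w6, w7}): φ is true.
  w4 (successors {w0, w2, w3, w4, w5, w7}): φ is true.
  w5 (successors {w2, w4, w6, w7}): φ is true.
  w6 (successors {w0, w2, w3, w5, w6}): φ is true.
  w7 (successors {w0, w1, w2, w3, w4, w5}): φ is true.
For instance, at w6:
  At w6: Box r is false, so not Box r is true.
    At w6: Box r requires r at every successor {w0, w2, w3, w5, w6}.
      r fails at w0, so Box r is false at w6.

Yes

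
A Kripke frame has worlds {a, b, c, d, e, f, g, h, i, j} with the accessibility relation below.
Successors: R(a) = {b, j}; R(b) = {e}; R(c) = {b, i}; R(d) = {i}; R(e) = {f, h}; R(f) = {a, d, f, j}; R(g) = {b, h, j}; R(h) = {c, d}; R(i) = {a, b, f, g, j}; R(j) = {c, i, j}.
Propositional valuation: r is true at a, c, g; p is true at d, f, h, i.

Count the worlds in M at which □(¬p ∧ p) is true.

Recall that □ψ holds at a world iff ψ holds at every accessible world, and ◇ψ holds iff ψ holds at some accessible world.
Let φ = □(¬p ∧ p). Evaluate φ at each world:
  a (successors {b, j}): φ is false.
  b (successors {e}): φ is false.
  c (successors {b, i}): φ is false.
  d (successors {i}): φ is false.
  e (successors {f, h}): φ is false.
  f (successors {a, d, f, j}): φ is false.
  g (successors {b, h, j}): φ is false.
  h (successors {c, d}): φ is false.
  i (successors {a, b, f, g, j}): φ is false.
  j (successors {c, i, j}): φ is false.
For instance, at e:
  At e: □(¬p ∧ p) requires ¬p ∧ p at every successor {f, h}.
    ¬p ∧ p fails at f, so □(¬p ∧ p) is false at e.
Satisfying worlds: none.

0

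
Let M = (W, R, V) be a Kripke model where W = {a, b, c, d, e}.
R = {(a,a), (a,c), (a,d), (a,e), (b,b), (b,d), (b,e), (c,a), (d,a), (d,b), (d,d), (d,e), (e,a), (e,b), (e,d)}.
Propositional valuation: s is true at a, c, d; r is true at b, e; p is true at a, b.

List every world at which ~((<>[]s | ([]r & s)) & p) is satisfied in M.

b, c, d, e

Recall that []ψ holds at a world iff ψ holds at every accessible world, and <>ψ holds iff ψ holds at some accessible world.
Let φ = ~((<>[]s | ([]r & s)) & p). Evaluate φ at each world:
  a (successors {a, c, d, e}): φ is false.
  b (successors {b, d, e}): φ is true.
  c (successors {a}): φ is true.
  d (successors {a, b, d, e}): φ is true.
  e (successors {a, b, d}): φ is true.
For instance, at c:
  At c: (<>[]s | ([]r & s)) & p is false, so ~((<>[]s | ([]r & s)) & p) is true.
    At c: <>[]s | ([]r & s) is false, p is false, so (<>[]s | ([]r & s)) & p is false.
      At c: <>[]s is false, []r & s is false, so <>[]s | ([]r & s) is false.
Satisfying worlds: {b, c, d, e}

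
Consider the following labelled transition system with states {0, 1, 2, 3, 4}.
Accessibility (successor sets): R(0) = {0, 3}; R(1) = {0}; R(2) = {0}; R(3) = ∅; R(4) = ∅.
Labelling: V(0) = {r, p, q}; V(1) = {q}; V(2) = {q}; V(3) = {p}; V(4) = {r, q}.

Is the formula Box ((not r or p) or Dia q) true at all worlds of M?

Yes

Recall that Box ψ holds at a world iff ψ holds at every accessible world, and Dia ψ holds iff ψ holds at some accessible world.
Let φ = Box ((not r or p) or Dia q). Evaluate φ at each world:
  0 (successors {0, 3}): φ is true.
  1 (successors {0}): φ is true.
  2 (successors {0}): φ is true.
  3 (successors ∅): φ is true.
  4 (successors ∅): φ is true.
For instance, at 0:
  At 0: Box ((not r or p) or Dia q) requires (not r or p) or Dia q at every successor {0, 3}.
      At 0: not r or p is true, Dia q is true, so (not r or p) or Dia q is true.
      At 3: not r or p is true, Dia q is false, so (not r or p) or Dia q is true.
  So Box ((not r or p) or Dia q) is true at 0.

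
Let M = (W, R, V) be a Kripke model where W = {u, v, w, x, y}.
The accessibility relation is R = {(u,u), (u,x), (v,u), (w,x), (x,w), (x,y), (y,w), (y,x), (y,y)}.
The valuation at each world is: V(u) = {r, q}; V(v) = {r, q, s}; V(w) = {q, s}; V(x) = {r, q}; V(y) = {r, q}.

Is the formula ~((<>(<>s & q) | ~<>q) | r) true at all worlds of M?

No

Recall that <>ψ holds at a world iff ψ holds at some accessible world.
Let φ = ~((<>(<>s & q) | ~<>q) | r). Evaluate φ at each world:
  u (successors {u, x}): φ is false.
  v (successors {u}): φ is false.
  w (successors {x}): φ is false.
  x (successors {w, y}): φ is false.
  y (successors {w, x, y}): φ is false.
Detail at u (counterexample):
  At u: (<>(<>s & q) | ~<>q) | r is true, so ~((<>(<>s & q) | ~<>q) | r) is false.
    At u: <>(<>s & q) | ~<>q is true, r is true, so (<>(<>s & q) | ~<>q) | r is true.
      At u: <>(<>s & q) is true, ~<>q is false, so <>(<>s & q) | ~<>q is true.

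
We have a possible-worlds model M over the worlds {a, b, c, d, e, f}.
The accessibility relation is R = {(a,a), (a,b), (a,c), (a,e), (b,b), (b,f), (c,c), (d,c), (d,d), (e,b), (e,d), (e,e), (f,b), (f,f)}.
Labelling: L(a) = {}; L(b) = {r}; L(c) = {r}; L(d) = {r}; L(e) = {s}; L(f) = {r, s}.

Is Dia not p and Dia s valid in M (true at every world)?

Let φ = Dia not p and Dia s. Evaluate φ at each world:
  a (successors {a, b, c, e}): φ is true.
  b (successors {b, f}): φ is true.
  c (successors {c}): φ is false.
  d (successors {c, d}): φ is false.
  e (successors {b, d, e}): φ is true.
  f (successors {b, f}): φ is true.
Detail at c (counterexample):
  At c: Dia not p is true, Dia s is false, so Dia not p and Dia s is false.
    At c: Dia not p requires not p at some successor in {c}.
      not p holds at c, so Dia not p is true at c.
    At c: Dia s requires s at some successor in {c}.
      At c: s is false.
    So Dia s is false at c.

No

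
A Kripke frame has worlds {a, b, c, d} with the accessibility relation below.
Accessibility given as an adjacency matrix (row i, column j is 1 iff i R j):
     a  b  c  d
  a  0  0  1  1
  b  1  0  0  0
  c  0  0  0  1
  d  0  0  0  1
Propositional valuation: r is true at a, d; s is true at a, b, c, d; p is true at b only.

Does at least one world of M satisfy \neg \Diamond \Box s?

Recall that \Box ψ holds at a world iff ψ holds at every accessible world, and \Diamond ψ holds iff ψ holds at some accessible world.
Let φ = \neg \Diamond \Box s. Evaluate φ at each world:
  a (successors {c, d}): φ is false.
  b (successors {a}): φ is false.
  c (successors {d}): φ is false.
  d (successors {d}): φ is false.
For instance, at a:
  At a: \Diamond \Box s is true, so \neg \Diamond \Box s is false.
    At a: \Diamond \Box s requires \Box s at some successor in {c, d}.
      \Box s holds at c, so \Diamond \Box s is true at a.

No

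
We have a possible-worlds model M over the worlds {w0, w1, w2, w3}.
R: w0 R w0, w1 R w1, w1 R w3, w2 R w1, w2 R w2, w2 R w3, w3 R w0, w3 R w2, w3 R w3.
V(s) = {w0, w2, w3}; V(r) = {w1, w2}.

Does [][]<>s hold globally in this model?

Recall that []ψ holds at a world iff ψ holds at every accessible world, and <>ψ holds iff ψ holds at some accessible world.
Let φ = [][]<>s. Evaluate φ at each world:
  w0 (successors {w0}): φ is true.
  w1 (successors {w1, w3}): φ is true.
  w2 (successors {w1, w2, w3}): φ is true.
  w3 (successors {w0, w2, w3}): φ is true.
For instance, at w0:
  At w0: [][]<>s requires []<>s at every successor {w0}.
      At w0: []<>s requires <>s at every successor {w0}.
        At w0: <>s is true.
      So []<>s is true at w0.
  So [][]<>s is true at w0.

Yes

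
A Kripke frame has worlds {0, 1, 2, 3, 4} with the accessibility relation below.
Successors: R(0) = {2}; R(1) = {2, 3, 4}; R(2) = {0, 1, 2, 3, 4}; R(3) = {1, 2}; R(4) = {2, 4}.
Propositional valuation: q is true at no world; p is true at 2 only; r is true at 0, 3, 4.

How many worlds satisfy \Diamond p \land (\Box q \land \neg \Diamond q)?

0

Recall that \Box ψ holds at a world iff ψ holds at every accessible world, and \Diamond ψ holds iff ψ holds at some accessible world.
Let φ = \Diamond p \land (\Box q \land \neg \Diamond q). Evaluate φ at each world:
  0 (successors {2}): φ is false.
  1 (successors {2, 3, 4}): φ is false.
  2 (successors {0, 1, 2, 3, 4}): φ is false.
  3 (successors {1, 2}): φ is false.
  4 (successors {2, 4}): φ is false.
For instance, at 2:
  At 2: \Diamond p is true, \Box q \land \neg \Diamond q is false, so \Diamond p \land (\Box q \land \neg \Diamond q) is false.
    At 2: \Diamond p requires p at some successor in {0, 1, 2, 3, 4}.
      p holds at 2, so \Diamond p is true at 2.
    At 2: \Box q is false, \neg \Diamond q is true, so \Box q \land \neg \Diamond q is false.
      At 2: \Box q requires q at every successor {0, 1, 2, 3, 4}.
        q fails at 0, so \Box q is false at 2.
      At 2: \Diamond q is false, so \neg \Diamond q is true.
Satisfying worlds: none.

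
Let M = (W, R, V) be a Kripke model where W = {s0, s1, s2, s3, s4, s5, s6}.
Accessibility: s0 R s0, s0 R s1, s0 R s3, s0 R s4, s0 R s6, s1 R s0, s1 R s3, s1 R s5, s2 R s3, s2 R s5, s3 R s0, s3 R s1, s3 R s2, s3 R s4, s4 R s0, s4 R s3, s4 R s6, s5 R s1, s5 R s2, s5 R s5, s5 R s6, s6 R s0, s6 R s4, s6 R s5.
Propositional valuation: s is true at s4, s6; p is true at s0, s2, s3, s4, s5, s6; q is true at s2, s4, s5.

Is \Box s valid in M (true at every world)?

No

Let φ = \Box s. Evaluate φ at each world:
  s0 (successors {s0, s1, s3, s4, s6}): φ is false.
  s1 (successors {s0, s3, s5}): φ is false.
  s2 (successors {s3, s5}): φ is false.
  s3 (successors {s0, s1, s2, s4}): φ is false.
  s4 (successors {s0, s3, s6}): φ is false.
  s5 (successors {s1, s2, s5, s6}): φ is false.
  s6 (successors {s0, s4, s5}): φ is false.
Detail at s0 (counterexample):
  At s0: \Box s requires s at every successor {s0, s1, s3, s4, s6}.
    s fails at s0, so \Box s is false at s0.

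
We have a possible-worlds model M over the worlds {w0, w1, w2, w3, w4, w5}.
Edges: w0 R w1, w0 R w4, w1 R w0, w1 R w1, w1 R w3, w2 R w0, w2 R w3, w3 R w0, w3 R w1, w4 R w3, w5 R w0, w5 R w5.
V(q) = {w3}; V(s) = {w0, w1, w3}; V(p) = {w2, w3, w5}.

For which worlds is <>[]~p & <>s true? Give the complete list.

Let φ = <>[]~p & <>s. Evaluate φ at each world:
  w0 (successors {w1, w4}): φ is false.
  w1 (successors {w0, w1, w3}): φ is true.
  w2 (successors {w0, w3}): φ is true.
  w3 (successors {w0, w1}): φ is true.
  w4 (successors {w3}): φ is true.
  w5 (successors {w0, w5}): φ is true.
For instance, at w3:
  At w3: <>[]~p is true, <>s is true, so <>[]~p & <>s is true.
    At w3: <>[]~p requires []~p at some successor in {w0, w1}.
      []~p holds at w0, so <>[]~p is true at w3.
    At w3: <>s requires s at some successor in {w0, w1}.
      s holds at w0, so <>s is true at w3.
Satisfying worlds: {w1, w2, w3, w4, w5}

w1, w2, w3, w4, w5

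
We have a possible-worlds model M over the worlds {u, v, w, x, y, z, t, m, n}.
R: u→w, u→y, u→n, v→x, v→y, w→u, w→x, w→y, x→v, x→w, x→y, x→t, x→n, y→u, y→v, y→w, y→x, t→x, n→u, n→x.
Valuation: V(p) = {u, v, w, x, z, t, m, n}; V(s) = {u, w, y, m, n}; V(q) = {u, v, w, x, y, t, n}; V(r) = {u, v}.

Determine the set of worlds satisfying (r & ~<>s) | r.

Let φ = (r & ~<>s) | r. Evaluate φ at each world:
  u (successors {w, y, n}): φ is true.
  v (successors {x, y}): φ is true.
  w (successors {u, x, y}): φ is false.
  x (successors {v, w, y, t, n}): φ is false.
  y (successors {u, v, w, x}): φ is false.
  z (successors ∅): φ is false.
  t (successors {x}): φ is false.
  m (successors ∅): φ is false.
  n (successors {u, x}): φ is false.
For instance, at y:
  At y: r & ~<>s is false, r is false, so (r & ~<>s) | r is false.
    At y: r is false, ~<>s is false, so r & ~<>s is false.
      At y: <>s is true, so ~<>s is false.
Satisfying worlds: {u, v}

u, v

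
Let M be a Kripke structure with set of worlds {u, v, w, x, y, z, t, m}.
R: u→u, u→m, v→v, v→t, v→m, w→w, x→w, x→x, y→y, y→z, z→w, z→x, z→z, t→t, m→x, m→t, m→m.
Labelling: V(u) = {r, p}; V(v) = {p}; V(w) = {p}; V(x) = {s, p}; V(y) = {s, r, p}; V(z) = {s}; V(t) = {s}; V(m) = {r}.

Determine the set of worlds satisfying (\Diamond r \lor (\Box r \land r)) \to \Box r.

u, w, x, z, t

Let φ = (\Diamond r \lor (\Box r \land r)) \to \Box r. Evaluate φ at each world:
  u (successors {u, m}): φ is true.
  v (successors {v, t, m}): φ is false.
  w (successors {w}): φ is true.
  x (successors {w, x}): φ is true.
  y (successors {y, z}): φ is false.
  z (successors {w, x, z}): φ is true.
  t (successors {t}): φ is true.
  m (successors {x, t, m}): φ is false.
For instance, at x:
  At x: \Diamond r \lor (\Box r \land r) is false, \Box r is false, so (\Diamond r \lor (\Box r \land r)) \to \Box r is true.
    At x: \Diamond r is false, \Box r \land r is false, so \Diamond r \lor (\Box r \land r) is false.
      At x: \Diamond r requires r at some successor in {w, x}.
        At w: r is false.
        At x: r is false.
      So \Diamond r is false at x.
      At x: \Box r is false, r is false, so \Box r \land r is false.
    At x: \Box r requires r at every successor {w, x}.
      r fails at w, so \Box r is false at x.
Satisfying worlds: {u, w, x, z, t}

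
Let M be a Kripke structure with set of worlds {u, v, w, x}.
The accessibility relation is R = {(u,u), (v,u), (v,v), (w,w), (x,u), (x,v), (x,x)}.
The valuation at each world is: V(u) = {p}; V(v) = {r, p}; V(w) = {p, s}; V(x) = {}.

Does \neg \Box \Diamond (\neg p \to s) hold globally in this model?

No

Let φ = \neg \Box \Diamond (\neg p \to s). Evaluate φ at each world:
  u (successors {u}): φ is false.
  v (successors {u, v}): φ is false.
  w (successors {w}): φ is false.
  x (successors {u, v, x}): φ is false.
Detail at u (counterexample):
  At u: \Box \Diamond (\neg p \to s) is true, so \neg \Box \Diamond (\neg p \to s) is false.
    At u: \Box \Diamond (\neg p \to s) requires \Diamond (\neg p \to s) at every successor {u}.
      At u: \Diamond (\neg p \to s) is true.
    So \Box \Diamond (\neg p \to s) is true at u.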